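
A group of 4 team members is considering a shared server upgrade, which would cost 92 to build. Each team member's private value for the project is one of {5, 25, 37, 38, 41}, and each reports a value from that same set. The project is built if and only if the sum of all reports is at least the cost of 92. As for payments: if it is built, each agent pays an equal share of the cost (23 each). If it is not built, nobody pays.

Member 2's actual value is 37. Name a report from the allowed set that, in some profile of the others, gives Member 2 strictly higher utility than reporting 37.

Suppose Member 1 reports 5, Member 3 reports 5 and Member 4 reports 41.
Report 37: project not built, utility 0.
Report 41: project built, pays 23, utility 37 - 23 = 14.
So reporting 41 beats truth here (14 > 0).

41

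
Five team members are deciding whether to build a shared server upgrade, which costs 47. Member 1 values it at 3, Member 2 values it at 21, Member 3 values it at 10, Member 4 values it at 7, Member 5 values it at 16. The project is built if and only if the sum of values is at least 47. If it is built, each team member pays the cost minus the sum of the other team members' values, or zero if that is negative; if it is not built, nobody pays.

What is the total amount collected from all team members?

17

Total value 57 ≥ cost 47, so it is built.
Member 1: others sum to 54; max(0, 47 - 54) = 0.
Member 2: others sum to 36; max(0, 47 - 36) = 11.
Member 3: others sum to 47; max(0, 47 - 47) = 0.
Member 4: others sum to 50; max(0, 47 - 50) = 0.
Member 5: others sum to 41; max(0, 47 - 41) = 6.
Total collected = 0 + 11 + 0 + 0 + 6 = 17.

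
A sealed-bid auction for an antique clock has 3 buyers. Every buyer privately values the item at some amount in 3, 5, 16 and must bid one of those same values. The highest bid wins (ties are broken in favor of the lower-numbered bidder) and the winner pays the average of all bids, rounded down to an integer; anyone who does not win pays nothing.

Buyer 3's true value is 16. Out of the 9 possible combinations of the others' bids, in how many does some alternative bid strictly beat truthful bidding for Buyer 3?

1

Others bid (3, 3): truth gives 9; bid 5 gives 13 > 9. Violating.
Others bid (3, 5): truth gives 8; no alternative beats it.
Others bid (3, 16): truth gives 0; no alternative beats it.
(Checking all 9 profiles: 1 has a profitable deviation, 8 do not.)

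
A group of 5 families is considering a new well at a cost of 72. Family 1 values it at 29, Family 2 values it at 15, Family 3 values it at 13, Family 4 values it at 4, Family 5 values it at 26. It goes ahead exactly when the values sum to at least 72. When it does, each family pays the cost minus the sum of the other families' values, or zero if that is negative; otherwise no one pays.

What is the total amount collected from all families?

Total value 87 ≥ cost 72, so it is built.
Family 1: others sum to 58; max(0, 72 - 58) = 14.
Family 2: others sum to 72; max(0, 72 - 72) = 0.
Family 3: others sum to 74; max(0, 72 - 74) = 0.
Family 4: others sum to 83; max(0, 72 - 83) = 0.
Family 5: others sum to 61; max(0, 72 - 61) = 11.
Total collected = 14 + 0 + 0 + 0 + 11 = 25.

25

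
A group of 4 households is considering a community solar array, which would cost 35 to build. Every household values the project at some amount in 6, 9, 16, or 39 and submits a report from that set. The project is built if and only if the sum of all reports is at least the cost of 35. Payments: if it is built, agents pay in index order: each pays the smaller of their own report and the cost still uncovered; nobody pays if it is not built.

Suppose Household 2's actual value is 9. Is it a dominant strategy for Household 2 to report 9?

Consider the case where Household 1 reports 6, Household 3 reports 6 and Household 4 reports 39.
Truthful report 9: project built, pays 9, utility 9 - 9 = 0.
Report 6 instead: project built, pays 6, utility 9 - 6 = 3.
Since 3 > 0, reporting 6 is strictly better here, so truthful reporting is not dominant.

No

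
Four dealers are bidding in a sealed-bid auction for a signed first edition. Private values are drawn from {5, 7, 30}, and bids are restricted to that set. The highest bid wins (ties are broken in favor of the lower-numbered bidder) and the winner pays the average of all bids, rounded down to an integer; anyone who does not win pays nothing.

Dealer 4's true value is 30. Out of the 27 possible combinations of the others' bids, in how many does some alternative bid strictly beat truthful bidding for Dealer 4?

1

Others bid (5, 5, 5): truth gives 19; bid 7 gives 25 > 19. Violating.
Others bid (5, 5, 7): truth gives 19; no alternative beats it.
Others bid (5, 5, 30): truth gives 0; no alternative beats it.
(Checking all 27 profiles: 1 has a profitable deviation, 26 do not.)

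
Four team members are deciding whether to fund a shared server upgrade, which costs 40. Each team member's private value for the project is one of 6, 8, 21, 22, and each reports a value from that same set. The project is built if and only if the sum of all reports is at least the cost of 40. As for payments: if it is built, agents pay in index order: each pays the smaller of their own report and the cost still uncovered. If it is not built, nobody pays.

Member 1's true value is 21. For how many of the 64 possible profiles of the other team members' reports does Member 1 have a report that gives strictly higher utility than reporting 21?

56

Others report (6, 6, 21): truth gives 0; report 8 gives 13 > 0. Violating.
Others report (6, 6, 22): truth gives 0; report 6 gives 15 > 0. Violating.
Others report (6, 8, 21): truth gives 0; report 6 gives 15 > 0. Violating.
Others report (6, 8, 22): truth gives 0; report 6 gives 15 > 0. Violating.
Others report (6, 6, 6): truth gives 0; no alternative beats it.
Others report (6, 6, 8): truth gives 0; no alternative beats it.
(Checking all 64 profiles: 56 have a profitable deviation, 8 do not.)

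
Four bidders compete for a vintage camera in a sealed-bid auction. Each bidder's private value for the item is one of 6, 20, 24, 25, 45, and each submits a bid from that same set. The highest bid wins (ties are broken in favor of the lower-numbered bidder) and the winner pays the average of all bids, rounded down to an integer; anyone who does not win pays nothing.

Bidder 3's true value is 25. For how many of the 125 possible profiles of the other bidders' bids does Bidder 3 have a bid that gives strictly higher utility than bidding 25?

8

Others bid (6, 6, 6): truth gives 15; bid 20 gives 16 > 15. Violating.
Others bid (6, 6, 20): truth gives 11; bid 20 gives 12 > 11. Violating.
Others bid (6, 25, 6): truth gives 0; bid 45 gives 5 > 0. Violating.
Others bid (6, 25, 20): truth gives 0; bid 45 gives 1 > 0. Violating.
Others bid (6, 6, 24): truth gives 10; no alternative beats it.
Others bid (6, 6, 25): truth gives 10; no alternative beats it.
(Checking all 125 profiles: 8 have a profitable deviation, 117 do not.)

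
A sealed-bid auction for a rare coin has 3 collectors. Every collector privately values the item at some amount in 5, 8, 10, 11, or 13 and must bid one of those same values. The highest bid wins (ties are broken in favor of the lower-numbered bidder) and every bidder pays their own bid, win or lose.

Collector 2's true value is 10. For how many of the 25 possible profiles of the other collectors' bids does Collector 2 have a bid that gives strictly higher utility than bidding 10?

Others bid (5, 5): truth gives 0; bid 8 gives 2 > 0. Violating.
Others bid (5, 8): truth gives 0; bid 8 gives 2 > 0. Violating.
Others bid (5, 11): truth gives -10; bid 11 gives -1 > -10. Violating.
Others bid (5, 13): truth gives -10; bid 13 gives -3 > -10. Violating.
Others bid (5, 10): truth gives 0; no alternative beats it.
Others bid (8, 5): truth gives 0; no alternative beats it.
(Checking all 25 profiles: 21 have a profitable deviation, 4 do not.)

21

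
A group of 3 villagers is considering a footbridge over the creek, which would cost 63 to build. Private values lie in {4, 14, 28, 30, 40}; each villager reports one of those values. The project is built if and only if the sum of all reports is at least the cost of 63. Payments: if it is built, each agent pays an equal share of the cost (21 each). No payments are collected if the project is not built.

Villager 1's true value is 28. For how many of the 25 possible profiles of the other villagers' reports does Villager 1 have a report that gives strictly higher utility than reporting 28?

5

Others report (4, 28): truth gives 0; report 40 gives 7 > 0. Violating.
Others report (4, 30): truth gives 0; report 30 gives 7 > 0. Violating.
Others report (14, 14): truth gives 0; report 40 gives 7 > 0. Violating.
Others report (28, 4): truth gives 0; report 40 gives 7 > 0. Violating.
Others report (4, 4): truth gives 0; no alternative beats it.
Others report (4, 14): truth gives 0; no alternative beats it.
(Checking all 25 profiles: 5 have a profitable deviation, 20 do not.)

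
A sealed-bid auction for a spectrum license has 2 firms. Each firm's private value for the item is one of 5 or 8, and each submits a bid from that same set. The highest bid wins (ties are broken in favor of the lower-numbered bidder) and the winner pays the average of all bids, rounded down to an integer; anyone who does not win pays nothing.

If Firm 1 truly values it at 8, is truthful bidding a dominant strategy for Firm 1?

No

Consider the case where Firm 2 bids 5.
Truthful bid 8: wins, pays 6, utility 8 - 6 = 2.
Bid 5 instead: wins, pays 5, utility 8 - 5 = 3.
Since 3 > 2, bidding 5 is strictly better here, so truthful bidding is not dominant.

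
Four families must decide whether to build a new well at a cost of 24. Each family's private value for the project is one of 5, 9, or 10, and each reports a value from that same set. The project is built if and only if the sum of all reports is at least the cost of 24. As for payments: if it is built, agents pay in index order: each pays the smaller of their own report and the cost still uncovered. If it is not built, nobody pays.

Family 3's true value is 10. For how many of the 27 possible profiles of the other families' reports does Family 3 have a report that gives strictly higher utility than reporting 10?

Others report (5, 5, 5): truth gives 0; report 9 gives 1 > 0. Violating.
Others report (5, 5, 9): truth gives 0; report 5 gives 5 > 0. Violating.
Others report (5, 5, 10): truth gives 0; report 5 gives 5 > 0. Violating.
Others report (5, 9, 5): truth gives 0; report 5 gives 5 > 0. Violating.
Others report (9, 10, 5): truth gives 5; no alternative beats it.
Others report (9, 10, 9): truth gives 5; no alternative beats it.
(Checking all 27 profiles: 18 have a profitable deviation, 9 do not.)

18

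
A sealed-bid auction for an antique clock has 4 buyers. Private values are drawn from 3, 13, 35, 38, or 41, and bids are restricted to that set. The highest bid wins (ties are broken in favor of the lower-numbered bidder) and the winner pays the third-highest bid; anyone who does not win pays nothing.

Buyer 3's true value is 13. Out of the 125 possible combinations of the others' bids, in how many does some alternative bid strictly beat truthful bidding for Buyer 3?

Others bid (3, 3, 35): truth gives 0; bid 35 gives 10 > 0. Violating.
Others bid (3, 3, 38): truth gives 0; bid 38 gives 10 > 0. Violating.
Others bid (3, 3, 41): truth gives 0; bid 41 gives 10 > 0. Violating.
Others bid (3, 13, 3): truth gives 0; bid 35 gives 10 > 0. Violating.
Others bid (3, 3, 3): truth gives 10; no alternative beats it.
Others bid (3, 3, 13): truth gives 10; no alternative beats it.
(Checking all 125 profiles: 9 have a profitable deviation, 116 do not.)

9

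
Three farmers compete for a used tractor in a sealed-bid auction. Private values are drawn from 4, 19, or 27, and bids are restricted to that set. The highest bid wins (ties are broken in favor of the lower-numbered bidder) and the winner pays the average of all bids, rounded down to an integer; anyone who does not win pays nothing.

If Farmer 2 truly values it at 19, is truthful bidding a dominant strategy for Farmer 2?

Consider the case where Farmer 1 bids 19 and Farmer 3 bids 4.
Truthful bid 19: loses, pays 0, utility 0.
Bid 27 instead: wins, pays 16, utility 19 - 16 = 3.
Since 3 > 0, bidding 27 is strictly better here, so truthful bidding is not dominant.

No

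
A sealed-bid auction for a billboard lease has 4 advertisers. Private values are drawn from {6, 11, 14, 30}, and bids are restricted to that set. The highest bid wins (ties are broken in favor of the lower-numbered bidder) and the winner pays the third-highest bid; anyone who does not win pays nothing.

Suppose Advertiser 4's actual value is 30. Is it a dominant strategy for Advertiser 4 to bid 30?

Check each profile of the others' bids and compare truth against every alternative bid.
Others bid (6, 6, 14): truth gives 24, best alternative gives 0.
Others bid (6, 14, 6): truth gives 24, best alternative gives 0.
Others bid (14, 6, 6): truth gives 24, best alternative gives 0.
Others bid (6, 11, 14): truth gives 19, best alternative gives 0.
Others bid (6, 14, 11): truth gives 19, best alternative gives 0.
Others bid (11, 6, 14): truth gives 19, best alternative gives 0.
(Remaining 58 profiles checked similarly; truth is weakly best in each.)
In every case the truthful bid is at least as good as any alternative, so it is a dominant strategy.

Yes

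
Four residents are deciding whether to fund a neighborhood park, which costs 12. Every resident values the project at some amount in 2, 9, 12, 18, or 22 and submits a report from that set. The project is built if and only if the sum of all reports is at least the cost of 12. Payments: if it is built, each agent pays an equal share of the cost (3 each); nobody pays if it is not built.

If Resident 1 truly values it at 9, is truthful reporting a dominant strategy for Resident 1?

Yes

Check each profile of the others' reports and compare truth against every alternative report.
Others report (2, 2, 2): truth gives 6, best alternative gives 6.
Others report (2, 2, 9): truth gives 6, best alternative gives 6.
Others report (2, 2, 12): truth gives 6, best alternative gives 6.
Others report (2, 2, 18): truth gives 6, best alternative gives 6.
Others report (2, 2, 22): truth gives 6, best alternative gives 6.
Others report (2, 9, 2): truth gives 6, best alternative gives 6.
(Remaining 119 profiles checked similarly; truth is weakly best in each.)
In every case the truthful report is at least as good as any alternative, so it is a dominant strategy.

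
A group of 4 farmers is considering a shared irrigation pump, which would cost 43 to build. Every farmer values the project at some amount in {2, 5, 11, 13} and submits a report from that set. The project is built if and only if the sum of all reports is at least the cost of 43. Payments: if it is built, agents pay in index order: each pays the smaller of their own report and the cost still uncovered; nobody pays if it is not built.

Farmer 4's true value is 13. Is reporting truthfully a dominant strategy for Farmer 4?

Check each profile of the others' reports and compare truth against every alternative report.
Others report (5, 13, 13): truth gives 1, best alternative gives 0.
Others report (13, 5, 13): truth gives 1, best alternative gives 0.
Others report (13, 13, 5): truth gives 1, best alternative gives 0.
Others report (13, 13, 13): truth gives 9, best alternative gives 9.
Others report (11, 13, 13): truth gives 7, best alternative gives 7.
Others report (13, 11, 13): truth gives 7, best alternative gives 7.
(Remaining 58 profiles checked similarly; truth is weakly best in each.)
In every case the truthful report is at least as good as any alternative, so it is a dominant strategy.

Yes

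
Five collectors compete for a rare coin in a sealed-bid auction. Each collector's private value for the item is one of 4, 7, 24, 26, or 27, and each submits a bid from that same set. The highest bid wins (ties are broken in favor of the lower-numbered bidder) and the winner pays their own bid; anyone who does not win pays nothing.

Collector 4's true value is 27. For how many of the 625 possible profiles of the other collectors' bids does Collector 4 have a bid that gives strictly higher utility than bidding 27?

108

Others bid (4, 4, 4, 4): truth gives 0; bid 7 gives 20 > 0. Violating.
Others bid (4, 4, 4, 7): truth gives 0; bid 7 gives 20 > 0. Violating.
Others bid (4, 4, 4, 24): truth gives 0; bid 24 gives 3 > 0. Violating.
Others bid (4, 4, 4, 26): truth gives 0; bid 26 gives 1 > 0. Violating.
Others bid (4, 4, 4, 27): truth gives 0; no alternative beats it.
Others bid (4, 4, 7, 27): truth gives 0; no alternative beats it.
(Checking all 625 profiles: 108 have a profitable deviation, 517 do not.)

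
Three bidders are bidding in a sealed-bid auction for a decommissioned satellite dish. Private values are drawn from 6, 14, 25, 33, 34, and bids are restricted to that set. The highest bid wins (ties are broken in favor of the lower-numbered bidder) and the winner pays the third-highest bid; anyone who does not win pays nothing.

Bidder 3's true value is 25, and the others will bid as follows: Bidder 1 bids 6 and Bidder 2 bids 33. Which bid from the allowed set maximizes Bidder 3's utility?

Bid 6: loses, pays 0, utility 0.
Bid 14: loses, pays 0, utility 0.
Bid 25: loses, pays 0, utility 0.
Bid 33: loses, pays 0, utility 0.
Bid 34: wins, pays 6, utility 25 - 6 = 19.
The best choice is 34 with utility 19.

34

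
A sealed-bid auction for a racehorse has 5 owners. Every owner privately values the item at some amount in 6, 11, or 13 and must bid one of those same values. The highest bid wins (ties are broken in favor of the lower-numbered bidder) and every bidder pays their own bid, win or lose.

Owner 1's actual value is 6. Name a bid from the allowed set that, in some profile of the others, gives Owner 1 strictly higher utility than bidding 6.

11

Suppose Owner 2 bids 6, Owner 3 bids 6, Owner 4 bids 6 and Owner 5 bids 11.
Bid 6: loses but pays 6, utility -6.
Bid 11: wins, pays 11, utility 6 - 11 = -5.
So bidding 11 beats truth here (-5 > -6).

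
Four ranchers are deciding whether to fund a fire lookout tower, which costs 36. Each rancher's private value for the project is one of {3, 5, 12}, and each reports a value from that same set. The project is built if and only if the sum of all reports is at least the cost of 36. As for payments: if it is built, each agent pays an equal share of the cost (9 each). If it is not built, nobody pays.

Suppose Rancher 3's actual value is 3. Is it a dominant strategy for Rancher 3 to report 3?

Check each profile of the others' reports and compare truth against every alternative report.
Others report (12, 12, 12): truth gives -6, best alternative gives -6.
Others report (3, 3, 3): truth gives 0, best alternative gives 0.
Others report (3, 3, 5): truth gives 0, best alternative gives 0.
Others report (3, 3, 12): truth gives 0, best alternative gives 0.
Others report (3, 5, 3): truth gives 0, best alternative gives 0.
Others report (3, 5, 5): truth gives 0, best alternative gives 0.
(Remaining 21 profiles checked similarly; truth is weakly best in each.)
In every case the truthful report is at least as good as any alternative, so it is a dominant strategy.

Yes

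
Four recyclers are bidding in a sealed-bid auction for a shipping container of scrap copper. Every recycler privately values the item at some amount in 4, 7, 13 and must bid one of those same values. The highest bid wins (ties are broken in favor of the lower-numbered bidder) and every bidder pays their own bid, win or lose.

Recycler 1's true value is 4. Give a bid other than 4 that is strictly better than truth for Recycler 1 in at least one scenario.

7

Suppose Recycler 2 bids 4, Recycler 3 bids 4 and Recycler 4 bids 7.
Bid 4: loses but pays 4, utility -4.
Bid 7: wins, pays 7, utility 4 - 7 = -3.
So bidding 7 beats truth here (-3 > -4).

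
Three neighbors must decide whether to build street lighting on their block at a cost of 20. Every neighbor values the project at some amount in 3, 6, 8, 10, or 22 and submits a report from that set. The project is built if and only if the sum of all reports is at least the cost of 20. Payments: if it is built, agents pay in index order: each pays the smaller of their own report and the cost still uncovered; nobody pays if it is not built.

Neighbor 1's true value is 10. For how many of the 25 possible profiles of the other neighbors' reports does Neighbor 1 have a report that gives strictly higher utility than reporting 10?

20

Others report (3, 10): truth gives 0; report 8 gives 2 > 0. Violating.
Others report (3, 22): truth gives 0; report 3 gives 7 > 0. Violating.
Others report (6, 6): truth gives 0; report 8 gives 2 > 0. Violating.
Others report (6, 8): truth gives 0; report 6 gives 4 > 0. Violating.
Others report (3, 3): truth gives 0; no alternative beats it.
Others report (3, 6): truth gives 0; no alternative beats it.
(Checking all 25 profiles: 20 have a profitable deviation, 5 do not.)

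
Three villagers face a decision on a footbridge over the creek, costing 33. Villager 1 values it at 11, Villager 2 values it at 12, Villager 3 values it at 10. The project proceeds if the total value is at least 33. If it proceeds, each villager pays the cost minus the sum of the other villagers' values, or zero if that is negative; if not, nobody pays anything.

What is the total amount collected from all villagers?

Total value 33 ≥ cost 33, so it is built.
Villager 1: others sum to 22; max(0, 33 - 22) = 11.
Villager 2: others sum to 21; max(0, 33 - 21) = 12.
Villager 3: others sum to 23; max(0, 33 - 23) = 10.
Total collected = 11 + 12 + 10 = 33.

33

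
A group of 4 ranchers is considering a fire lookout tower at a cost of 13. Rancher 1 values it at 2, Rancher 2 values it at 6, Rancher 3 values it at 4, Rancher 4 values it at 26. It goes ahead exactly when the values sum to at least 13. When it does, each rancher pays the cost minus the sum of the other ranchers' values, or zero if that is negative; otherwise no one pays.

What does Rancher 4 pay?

1

Total value 38 ≥ cost 13, so the project is built.
The other ranchers' values sum to 12.
Cost minus that sum is 13 - 12 = 1.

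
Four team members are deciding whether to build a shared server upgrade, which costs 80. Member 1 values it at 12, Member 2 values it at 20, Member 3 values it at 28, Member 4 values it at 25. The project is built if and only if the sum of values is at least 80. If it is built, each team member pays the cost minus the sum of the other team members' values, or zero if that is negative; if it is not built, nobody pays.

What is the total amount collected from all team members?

65

Total value 85 ≥ cost 80, so it is built.
Member 1: others sum to 73; max(0, 80 - 73) = 7.
Member 2: others sum to 65; max(0, 80 - 65) = 15.
Member 3: others sum to 57; max(0, 80 - 57) = 23.
Member 4: others sum to 60; max(0, 80 - 60) = 20.
Total collected = 7 + 15 + 23 + 20 = 65.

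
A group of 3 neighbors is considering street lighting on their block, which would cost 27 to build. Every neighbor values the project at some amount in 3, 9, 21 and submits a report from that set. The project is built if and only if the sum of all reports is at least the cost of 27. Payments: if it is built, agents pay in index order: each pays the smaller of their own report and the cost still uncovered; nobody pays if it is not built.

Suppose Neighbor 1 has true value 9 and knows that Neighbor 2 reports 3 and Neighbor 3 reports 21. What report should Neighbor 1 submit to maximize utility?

3

Report 3: project built, pays 3, utility 9 - 3 = 6.
Report 9: project built, pays 9, utility 9 - 9 = 0.
Report 21: project built, pays 21, utility 9 - 21 = -12.
The best choice is 3 with utility 6.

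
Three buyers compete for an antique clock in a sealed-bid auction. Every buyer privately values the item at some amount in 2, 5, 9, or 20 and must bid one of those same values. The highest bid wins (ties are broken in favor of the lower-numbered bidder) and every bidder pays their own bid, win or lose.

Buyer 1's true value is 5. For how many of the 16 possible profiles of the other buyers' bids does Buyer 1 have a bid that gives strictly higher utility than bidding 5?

13

Others bid (2, 2): truth gives 0; bid 2 gives 3 > 0. Violating.
Others bid (2, 9): truth gives -5; bid 2 gives -2 > -5. Violating.
Others bid (2, 20): truth gives -5; bid 2 gives -2 > -5. Violating.
Others bid (5, 9): truth gives -5; bid 2 gives -2 > -5. Violating.
Others bid (2, 5): truth gives 0; no alternative beats it.
Others bid (5, 2): truth gives 0; no alternative beats it.
(Checking all 16 profiles: 13 have a profitable deviation, 3 do not.)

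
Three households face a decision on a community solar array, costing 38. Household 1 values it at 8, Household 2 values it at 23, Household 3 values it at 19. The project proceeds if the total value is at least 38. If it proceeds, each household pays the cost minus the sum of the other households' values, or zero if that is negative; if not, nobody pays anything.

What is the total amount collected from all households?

18

Total value 50 ≥ cost 38, so it is built.
Household 1: others sum to 42; max(0, 38 - 42) = 0.
Household 2: others sum to 27; max(0, 38 - 27) = 11.
Household 3: others sum to 31; max(0, 38 - 31) = 7.
Total collected = 0 + 11 + 7 = 18.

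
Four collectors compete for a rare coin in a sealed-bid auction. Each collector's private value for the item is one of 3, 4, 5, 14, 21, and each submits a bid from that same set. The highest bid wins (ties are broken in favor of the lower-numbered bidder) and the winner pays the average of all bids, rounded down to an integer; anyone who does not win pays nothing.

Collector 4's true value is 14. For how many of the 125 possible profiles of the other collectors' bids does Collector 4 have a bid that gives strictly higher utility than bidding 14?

Others bid (3, 3, 3): truth gives 9; bid 4 gives 11 > 9. Violating.
Others bid (3, 3, 4): truth gives 8; bid 5 gives 11 > 8. Violating.
Others bid (3, 3, 14): truth gives 0; bid 21 gives 4 > 0. Violating.
Others bid (3, 4, 3): truth gives 8; bid 5 gives 11 > 8. Violating.
Others bid (3, 3, 5): truth gives 8; no alternative beats it.
Others bid (3, 3, 21): truth gives 0; no alternative beats it.
(Checking all 125 profiles: 44 have a profitable deviation, 81 do not.)

44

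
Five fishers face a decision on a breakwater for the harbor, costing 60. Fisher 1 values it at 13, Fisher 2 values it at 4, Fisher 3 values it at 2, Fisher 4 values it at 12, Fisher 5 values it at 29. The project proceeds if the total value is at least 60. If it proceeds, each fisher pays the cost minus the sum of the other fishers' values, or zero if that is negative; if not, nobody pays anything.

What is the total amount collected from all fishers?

Total value 60 ≥ cost 60, so it is built.
Fisher 1: others sum to 47; max(0, 60 - 47) = 13.
Fisher 2: others sum to 56; max(0, 60 - 56) = 4.
Fisher 3: others sum to 58; max(0, 60 - 58) = 2.
Fisher 4: others sum to 48; max(0, 60 - 48) = 12.
Fisher 5: others sum to 31; max(0, 60 - 31) = 29.
Total collected = 13 + 4 + 2 + 12 + 29 = 60.

60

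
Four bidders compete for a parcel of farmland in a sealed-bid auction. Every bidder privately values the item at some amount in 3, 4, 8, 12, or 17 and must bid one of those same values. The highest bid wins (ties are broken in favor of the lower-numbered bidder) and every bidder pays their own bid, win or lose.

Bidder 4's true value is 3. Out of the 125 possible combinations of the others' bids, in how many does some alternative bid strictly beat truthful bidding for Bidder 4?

1

Others bid (3, 3, 3): truth gives -3; bid 4 gives -1 > -3. Violating.
Others bid (3, 3, 4): truth gives -3; no alternative beats it.
Others bid (3, 3, 8): truth gives -3; no alternative beats it.
(Checking all 125 profiles: 1 has a profitable deviation, 124 do not.)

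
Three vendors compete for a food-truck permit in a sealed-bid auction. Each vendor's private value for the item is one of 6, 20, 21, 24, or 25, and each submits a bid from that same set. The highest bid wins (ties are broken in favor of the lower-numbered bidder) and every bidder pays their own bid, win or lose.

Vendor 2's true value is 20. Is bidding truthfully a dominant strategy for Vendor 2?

No

Consider the case where Vendor 1 bids 6 and Vendor 3 bids 21.
Truthful bid 20: loses but pays 20, utility -20.
Bid 6 instead: loses but pays 6, utility -6.
Since -6 > -20, bidding 6 is strictly better here, so truthful bidding is not dominant.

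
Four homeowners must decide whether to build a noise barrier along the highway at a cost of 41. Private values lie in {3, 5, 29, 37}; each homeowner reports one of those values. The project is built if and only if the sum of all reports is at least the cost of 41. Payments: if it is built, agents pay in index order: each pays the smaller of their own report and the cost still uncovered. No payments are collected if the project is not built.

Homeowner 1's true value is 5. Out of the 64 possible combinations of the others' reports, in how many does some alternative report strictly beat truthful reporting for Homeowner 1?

47

Others report (3, 3, 37): truth gives 0; report 3 gives 2 > 0. Violating.
Others report (3, 5, 37): truth gives 0; report 3 gives 2 > 0. Violating.
Others report (3, 29, 29): truth gives 0; report 3 gives 2 > 0. Violating.
Others report (3, 29, 37): truth gives 0; report 3 gives 2 > 0. Violating.
Others report (3, 3, 3): truth gives 0; no alternative beats it.
Others report (3, 3, 5): truth gives 0; no alternative beats it.
(Checking all 64 profiles: 47 have a profitable deviation, 17 do not.)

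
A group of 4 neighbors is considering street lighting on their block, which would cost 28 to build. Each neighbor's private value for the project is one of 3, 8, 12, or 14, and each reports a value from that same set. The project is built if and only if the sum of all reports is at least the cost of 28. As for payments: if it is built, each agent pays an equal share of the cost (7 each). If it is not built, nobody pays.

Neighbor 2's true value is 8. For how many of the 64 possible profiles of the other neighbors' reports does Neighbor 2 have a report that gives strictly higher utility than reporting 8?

Others report (3, 3, 8): truth gives 0; report 14 gives 1 > 0. Violating.
Others report (3, 3, 12): truth gives 0; report 12 gives 1 > 0. Violating.
Others report (3, 8, 3): truth gives 0; report 14 gives 1 > 0. Violating.
Others report (3, 8, 8): truth gives 0; report 12 gives 1 > 0. Violating.
Others report (3, 3, 3): truth gives 0; no alternative beats it.
Others report (3, 3, 14): truth gives 1; no alternative beats it.
(Checking all 64 profiles: 9 have a profitable deviation, 55 do not.)

9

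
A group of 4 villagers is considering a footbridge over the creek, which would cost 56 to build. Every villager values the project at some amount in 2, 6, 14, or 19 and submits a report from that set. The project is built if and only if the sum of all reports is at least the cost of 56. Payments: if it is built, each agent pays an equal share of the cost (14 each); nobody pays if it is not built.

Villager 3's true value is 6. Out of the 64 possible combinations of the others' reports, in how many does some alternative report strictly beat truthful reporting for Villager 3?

3

Others report (14, 19, 19): truth gives -8; report 2 gives 0 > -8. Violating.
Others report (19, 14, 19): truth gives -8; report 2 gives 0 > -8. Violating.
Others report (19, 19, 14): truth gives -8; report 2 gives 0 > -8. Violating.
Others report (2, 2, 2): truth gives 0; no alternative beats it.
Others report (2, 2, 6): truth gives 0; no alternative beats it.
(Checking all 64 profiles: 3 have a profitable deviation, 61 do not.)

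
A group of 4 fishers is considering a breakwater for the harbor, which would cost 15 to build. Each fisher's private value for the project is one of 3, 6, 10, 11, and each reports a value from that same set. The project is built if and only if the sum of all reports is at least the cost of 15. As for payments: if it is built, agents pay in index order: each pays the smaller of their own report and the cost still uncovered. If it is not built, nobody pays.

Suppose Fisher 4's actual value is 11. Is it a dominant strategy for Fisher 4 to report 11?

Check each profile of the others' reports and compare truth against every alternative report.
Others report (3, 3, 10): truth gives 11, best alternative gives 11.
Others report (3, 3, 11): truth gives 11, best alternative gives 11.
Others report (3, 6, 6): truth gives 11, best alternative gives 11.
Others report (3, 6, 10): truth gives 11, best alternative gives 11.
Others report (3, 6, 11): truth gives 11, best alternative gives 11.
Others report (3, 10, 3): truth gives 11, best alternative gives 11.
(Remaining 58 profiles checked similarly; truth is weakly best in each.)
In every case the truthful report is at least as good as any alternative, so it is a dominant strategy.

Yes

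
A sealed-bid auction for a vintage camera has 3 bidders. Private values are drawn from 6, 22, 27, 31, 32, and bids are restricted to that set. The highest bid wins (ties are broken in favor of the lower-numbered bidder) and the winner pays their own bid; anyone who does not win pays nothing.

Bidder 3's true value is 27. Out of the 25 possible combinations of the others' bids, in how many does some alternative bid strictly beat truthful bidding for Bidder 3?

Others bid (6, 6): truth gives 0; bid 22 gives 5 > 0. Violating.
Others bid (6, 22): truth gives 0; no alternative beats it.
Others bid (6, 27): truth gives 0; no alternative beats it.
(Checking all 25 profiles: 1 has a profitable deviation, 24 do not.)

1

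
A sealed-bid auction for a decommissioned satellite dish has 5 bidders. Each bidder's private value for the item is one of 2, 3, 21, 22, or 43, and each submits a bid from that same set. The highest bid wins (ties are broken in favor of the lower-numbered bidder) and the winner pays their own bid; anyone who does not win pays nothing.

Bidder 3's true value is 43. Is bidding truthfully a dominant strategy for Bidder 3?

No

Consider the case where Bidder 1 bids 2, Bidder 2 bids 2, Bidder 4 bids 2 and Bidder 5 bids 2.
Truthful bid 43: wins, pays 43, utility 43 - 43 = 0.
Bid 3 instead: wins, pays 3, utility 43 - 3 = 40.
Since 40 > 0, bidding 3 is strictly better here, so truthful bidding is not dominant.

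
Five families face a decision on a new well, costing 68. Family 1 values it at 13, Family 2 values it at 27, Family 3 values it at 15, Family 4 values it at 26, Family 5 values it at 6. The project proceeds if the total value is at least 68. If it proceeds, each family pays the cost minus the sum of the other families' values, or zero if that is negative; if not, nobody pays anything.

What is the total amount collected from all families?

15

Total value 87 ≥ cost 68, so it is built.
Family 1: others sum to 74; max(0, 68 - 74) = 0.
Family 2: others sum to 60; max(0, 68 - 60) = 8.
Family 3: others sum to 72; max(0, 68 - 72) = 0.
Family 4: others sum to 61; max(0, 68 - 61) = 7.
Family 5: others sum to 81; max(0, 68 - 81) = 0.
Total collected = 0 + 8 + 0 + 7 + 0 = 15.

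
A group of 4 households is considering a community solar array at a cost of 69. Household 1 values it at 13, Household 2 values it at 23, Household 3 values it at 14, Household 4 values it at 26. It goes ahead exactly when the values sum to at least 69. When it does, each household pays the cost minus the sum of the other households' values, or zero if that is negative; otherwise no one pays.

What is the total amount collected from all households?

48

Total value 76 ≥ cost 69, so it is built.
Household 1: others sum to 63; max(0, 69 - 63) = 6.
Household 2: others sum to 53; max(0, 69 - 53) = 16.
Household 3: others sum to 62; max(0, 69 - 62) = 7.
Household 4: others sum to 50; max(0, 69 - 50) = 19.
Total collected = 6 + 16 + 7 + 19 = 48.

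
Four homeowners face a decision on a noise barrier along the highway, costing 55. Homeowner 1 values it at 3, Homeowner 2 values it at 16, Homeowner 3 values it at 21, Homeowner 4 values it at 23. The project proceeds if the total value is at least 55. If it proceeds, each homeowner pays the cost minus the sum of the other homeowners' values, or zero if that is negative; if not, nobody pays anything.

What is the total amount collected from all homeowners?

Total value 63 ≥ cost 55, so it is built.
Homeowner 1: others sum to 60; max(0, 55 - 60) = 0.
Homeowner 2: others sum to 47; max(0, 55 - 47) = 8.
Homeowner 3: others sum to 42; max(0, 55 - 42) = 13.
Homeowner 4: others sum to 40; max(0, 55 - 40) = 15.
Total collected = 0 + 8 + 13 + 15 = 36.

36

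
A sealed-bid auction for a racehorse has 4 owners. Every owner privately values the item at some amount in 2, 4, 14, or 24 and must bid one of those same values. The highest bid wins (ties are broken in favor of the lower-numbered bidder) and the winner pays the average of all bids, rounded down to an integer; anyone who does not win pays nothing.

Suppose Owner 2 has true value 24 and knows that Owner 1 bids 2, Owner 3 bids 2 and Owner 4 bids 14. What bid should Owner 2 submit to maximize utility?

14

Bid 2: loses, pays 0, utility 0.
Bid 4: loses, pays 0, utility 0.
Bid 14: wins, pays 8, utility 24 - 8 = 16.
Bid 24: wins, pays 10, utility 24 - 10 = 14.
The best choice is 14 with utility 16.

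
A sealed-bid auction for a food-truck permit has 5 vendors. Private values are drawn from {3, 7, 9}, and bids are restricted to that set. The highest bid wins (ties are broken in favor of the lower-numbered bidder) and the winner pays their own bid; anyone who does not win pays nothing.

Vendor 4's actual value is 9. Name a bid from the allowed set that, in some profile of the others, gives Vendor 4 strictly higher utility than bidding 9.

7

Suppose Vendor 1 bids 3, Vendor 2 bids 3, Vendor 3 bids 3 and Vendor 5 bids 3.
Bid 9: wins, pays 9, utility 9 - 9 = 0.
Bid 7: wins, pays 7, utility 9 - 7 = 2.
So bidding 7 beats truth here (2 > 0).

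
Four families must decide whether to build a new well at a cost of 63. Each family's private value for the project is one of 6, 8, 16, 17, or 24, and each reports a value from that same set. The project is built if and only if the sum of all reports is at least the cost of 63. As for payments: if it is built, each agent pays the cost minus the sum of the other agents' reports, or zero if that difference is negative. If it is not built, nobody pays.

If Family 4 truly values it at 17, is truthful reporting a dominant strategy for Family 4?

Check each profile of the others' reports and compare truth against every alternative report.
Others report (16, 24, 24): truth gives 17, best alternative gives 17.
Others report (17, 24, 24): truth gives 17, best alternative gives 17.
Others report (24, 16, 24): truth gives 17, best alternative gives 17.
Others report (24, 17, 24): truth gives 17, best alternative gives 17.
Others report (24, 24, 16): truth gives 17, best alternative gives 17.
Others report (24, 24, 17): truth gives 17, best alternative gives 17.
(Remaining 119 profiles checked similarly; truth is weakly best in each.)
In every case the truthful report is at least as good as any alternative, so it is a dominant strategy.

Yes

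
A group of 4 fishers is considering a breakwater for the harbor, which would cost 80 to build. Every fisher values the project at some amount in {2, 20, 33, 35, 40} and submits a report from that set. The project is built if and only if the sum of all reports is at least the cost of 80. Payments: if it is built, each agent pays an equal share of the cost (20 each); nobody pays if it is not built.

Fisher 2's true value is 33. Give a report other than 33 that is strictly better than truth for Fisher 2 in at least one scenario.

40

Suppose Fisher 1 reports 2, Fisher 3 reports 2 and Fisher 4 reports 40.
Report 33: project not built, utility 0.
Report 40: project built, pays 20, utility 33 - 20 = 13.
So reporting 40 beats truth here (13 > 0).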